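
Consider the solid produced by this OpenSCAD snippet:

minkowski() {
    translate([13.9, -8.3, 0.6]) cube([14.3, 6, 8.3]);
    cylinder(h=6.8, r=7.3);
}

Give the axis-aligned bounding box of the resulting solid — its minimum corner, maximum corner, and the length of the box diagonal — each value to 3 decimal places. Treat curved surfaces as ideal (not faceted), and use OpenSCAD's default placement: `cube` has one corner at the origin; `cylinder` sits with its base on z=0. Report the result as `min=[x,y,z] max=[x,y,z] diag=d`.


min=[6.600,-15.600,0.600] max=[35.500,5.000,15.700] diag=38.569

A = translate([13.9, -8.3, 0.6]) cube([14.3, 6, 8.3]) → bbox [13.9,-8.3,0.6] .. [28.2,-2.3,8.9]
B = cylinder(h=6.8, r=7.3) → bbox [-7.3,-7.3,0] .. [7.3,7.3,6.8]
lo = A.lo+B.lo = [13.9-7.3, -8.3-7.3, 0.6+0] = [6.600,-15.600,0.600]
hi = A.hi+B.hi = [28.2+7.3, -2.3+7.3, 8.9+6.8] = [35.500,5.000,15.700]
diag = √(28.9²+20.6²+15.1²) = √1487.58 = 38.569


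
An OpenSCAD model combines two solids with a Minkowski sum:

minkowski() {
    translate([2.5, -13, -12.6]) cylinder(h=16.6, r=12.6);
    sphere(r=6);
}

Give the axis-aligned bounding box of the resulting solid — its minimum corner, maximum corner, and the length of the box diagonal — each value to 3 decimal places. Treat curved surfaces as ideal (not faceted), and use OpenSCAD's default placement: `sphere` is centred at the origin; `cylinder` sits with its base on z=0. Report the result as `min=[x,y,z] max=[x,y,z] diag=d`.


A = translate([2.5, -13, -12.6]) cylinder(h=16.6, r=12.6) → bbox [-10.1,-25.6,-12.6] .. [15.1,-0.4,4]
B = sphere(r=6) → bbox [-6,-6,-6] .. [6,6,6]
lo = A.lo+B.lo = [-10.1-6, -25.6-6, -12.6-6] = [-16.100,-31.600,-18.600]
hi = A.hi+B.hi = [15.1+6, -0.4+6, 4+6] = [21.100,5.600,10.000]
diag = √(37.2²+37.2²+28.6²) = √3585.64 = 59.880

min=[-16.100,-31.600,-18.600] max=[21.100,5.600,10.000] diag=59.880


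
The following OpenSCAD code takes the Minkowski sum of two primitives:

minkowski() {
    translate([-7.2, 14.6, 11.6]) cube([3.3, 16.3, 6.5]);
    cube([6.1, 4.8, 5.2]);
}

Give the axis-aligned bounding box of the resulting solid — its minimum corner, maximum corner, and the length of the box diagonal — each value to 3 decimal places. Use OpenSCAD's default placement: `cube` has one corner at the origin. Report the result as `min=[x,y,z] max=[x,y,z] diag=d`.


A = translate([-7.2, 14.6, 11.6]) cube([3.3, 16.3, 6.5]) → bbox [-7.2,14.6,11.6] .. [-3.9,30.9,18.1]
B = cube([6.1, 4.8, 5.2]) → bbox [0,0,0] .. [6.1,4.8,5.2]
lo = A.lo+B.lo = [-7.2+0, 14.6+0, 11.6+0] = [-7.200,14.600,11.600]
hi = A.hi+B.hi = [-3.9+6.1, 30.9+4.8, 18.1+5.2] = [2.200,35.700,23.300]
diag = √(9.4²+21.1²+11.7²) = √670.46 = 25.893

min=[-7.200,14.600,11.600] max=[2.200,35.700,23.300] diag=25.893


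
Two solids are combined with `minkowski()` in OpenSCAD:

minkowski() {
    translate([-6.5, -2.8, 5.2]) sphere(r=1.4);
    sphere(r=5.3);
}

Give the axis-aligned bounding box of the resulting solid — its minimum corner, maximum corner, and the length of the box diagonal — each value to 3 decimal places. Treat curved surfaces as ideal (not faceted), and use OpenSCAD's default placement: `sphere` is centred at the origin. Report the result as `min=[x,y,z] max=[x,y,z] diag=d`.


min=[-13.200,-9.500,-1.500] max=[0.200,3.900,11.900] diag=23.209

A = translate([-6.5, -2.8, 5.2]) sphere(r=1.4) → bbox [-7.9,-4.2,3.8] .. [-5.1,-1.4,6.6]
B = sphere(r=5.3) → bbox [-5.3,-5.3,-5.3] .. [5.3,5.3,5.3]
lo = A.lo+B.lo = [-7.9-5.3, -4.2-5.3, 3.8-5.3] = [-13.200,-9.500,-1.500]
hi = A.hi+B.hi = [-5.1+5.3, -1.4+5.3, 6.6+5.3] = [0.200,3.900,11.900]
diag = √(13.4²+13.4²+13.4²) = √538.68 = 23.209


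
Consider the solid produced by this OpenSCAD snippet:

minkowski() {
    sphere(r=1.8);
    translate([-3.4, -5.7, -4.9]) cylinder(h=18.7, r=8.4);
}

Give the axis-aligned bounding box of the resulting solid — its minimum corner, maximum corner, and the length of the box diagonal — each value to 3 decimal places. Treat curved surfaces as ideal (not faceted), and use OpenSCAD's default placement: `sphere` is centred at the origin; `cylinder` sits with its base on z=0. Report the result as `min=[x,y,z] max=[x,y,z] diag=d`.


min=[-13.600,-15.900,-6.700] max=[6.800,4.500,15.600] diag=36.464

A = translate([-3.4, -5.7, -4.9]) cylinder(h=18.7, r=8.4) → bbox [-11.8,-14.1,-4.9] .. [5,2.7,13.8]
B = sphere(r=1.8) → bbox [-1.8,-1.8,-1.8] .. [1.8,1.8,1.8]
lo = A.lo+B.lo = [-11.8-1.8, -14.1-1.8, -4.9-1.8] = [-13.600,-15.900,-6.700]
hi = A.hi+B.hi = [5+1.8, 2.7+1.8, 13.8+1.8] = [6.800,4.500,15.600]
diag = √(20.4²+20.4²+22.3²) = √1329.61 = 36.464


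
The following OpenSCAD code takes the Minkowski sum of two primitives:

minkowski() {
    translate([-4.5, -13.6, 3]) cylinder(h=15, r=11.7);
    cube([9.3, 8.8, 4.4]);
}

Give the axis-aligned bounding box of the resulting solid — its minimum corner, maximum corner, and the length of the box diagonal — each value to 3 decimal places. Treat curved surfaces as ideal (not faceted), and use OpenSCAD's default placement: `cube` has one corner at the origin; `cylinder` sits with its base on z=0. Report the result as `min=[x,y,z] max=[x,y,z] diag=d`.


A = translate([-4.5, -13.6, 3]) cylinder(h=15, r=11.7) → bbox [-16.2,-25.3,3] .. [7.2,-1.9,18]
B = cube([9.3, 8.8, 4.4]) → bbox [0,0,0] .. [9.3,8.8,4.4]
lo = A.lo+B.lo = [-16.2+0, -25.3+0, 3+0] = [-16.200,-25.300,3.000]
hi = A.hi+B.hi = [7.2+9.3, -1.9+8.8, 18+4.4] = [16.500,6.900,22.400]
diag = √(32.7²+32.2²+19.4²) = √2482.49 = 49.825

min=[-16.200,-25.300,3.000] max=[16.500,6.900,22.400] diag=49.825


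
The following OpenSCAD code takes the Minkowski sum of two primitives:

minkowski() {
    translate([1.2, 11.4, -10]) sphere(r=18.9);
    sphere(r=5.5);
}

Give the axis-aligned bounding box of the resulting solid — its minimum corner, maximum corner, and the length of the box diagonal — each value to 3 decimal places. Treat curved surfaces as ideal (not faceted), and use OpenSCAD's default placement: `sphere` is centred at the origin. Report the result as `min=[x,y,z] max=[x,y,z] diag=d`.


A = translate([1.2, 11.4, -10]) sphere(r=18.9) → bbox [-17.7,-7.5,-28.9] .. [20.1,30.3,8.9]
B = sphere(r=5.5) → bbox [-5.5,-5.5,-5.5] .. [5.5,5.5,5.5]
lo = A.lo+B.lo = [-17.7-5.5, -7.5-5.5, -28.9-5.5] = [-23.200,-13.000,-34.400]
hi = A.hi+B.hi = [20.1+5.5, 30.3+5.5, 8.9+5.5] = [25.600,35.800,14.400]
diag = √(48.8²+48.8²+48.8²) = √7144.32 = 84.524

min=[-23.200,-13.000,-34.400] max=[25.600,35.800,14.400] diag=84.524


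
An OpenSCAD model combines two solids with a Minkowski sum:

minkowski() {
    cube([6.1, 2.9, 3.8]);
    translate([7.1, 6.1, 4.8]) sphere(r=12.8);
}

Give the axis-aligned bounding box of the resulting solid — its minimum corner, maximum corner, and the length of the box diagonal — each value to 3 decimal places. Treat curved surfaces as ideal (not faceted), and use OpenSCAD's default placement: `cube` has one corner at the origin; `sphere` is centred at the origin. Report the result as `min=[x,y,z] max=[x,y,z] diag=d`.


A = translate([7.1, 6.1, 4.8]) sphere(r=12.8) → bbox [-5.7,-6.7,-8] .. [19.9,18.9,17.6]
B = cube([6.1, 2.9, 3.8]) → bbox [0,0,0] .. [6.1,2.9,3.8]
lo = A.lo+B.lo = [-5.7+0, -6.7+0, -8+0] = [-5.700,-6.700,-8.000]
hi = A.hi+B.hi = [19.9+6.1, 18.9+2.9, 17.6+3.8] = [26.000,21.800,21.400]
diag = √(31.7²+28.5²+29.4²) = √2681.5 = 51.783

min=[-5.700,-6.700,-8.000] max=[26.000,21.800,21.400] diag=51.783


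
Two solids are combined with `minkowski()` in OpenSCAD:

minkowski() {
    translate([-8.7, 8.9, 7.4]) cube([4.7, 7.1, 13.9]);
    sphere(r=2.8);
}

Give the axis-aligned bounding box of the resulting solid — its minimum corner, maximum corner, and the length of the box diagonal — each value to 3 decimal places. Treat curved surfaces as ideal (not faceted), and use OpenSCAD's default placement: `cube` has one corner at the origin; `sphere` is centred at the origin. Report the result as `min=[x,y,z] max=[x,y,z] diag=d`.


A = translate([-8.7, 8.9, 7.4]) cube([4.7, 7.1, 13.9]) → bbox [-8.7,8.9,7.4] .. [-4,16,21.3]
B = sphere(r=2.8) → bbox [-2.8,-2.8,-2.8] .. [2.8,2.8,2.8]
lo = A.lo+B.lo = [-8.7-2.8, 8.9-2.8, 7.4-2.8] = [-11.500,6.100,4.600]
hi = A.hi+B.hi = [-4+2.8, 16+2.8, 21.3+2.8] = [-1.200,18.800,24.100]
diag = √(10.3²+12.7²+19.5²) = √647.63 = 25.449

min=[-11.500,6.100,4.600] max=[-1.200,18.800,24.100] diag=25.449


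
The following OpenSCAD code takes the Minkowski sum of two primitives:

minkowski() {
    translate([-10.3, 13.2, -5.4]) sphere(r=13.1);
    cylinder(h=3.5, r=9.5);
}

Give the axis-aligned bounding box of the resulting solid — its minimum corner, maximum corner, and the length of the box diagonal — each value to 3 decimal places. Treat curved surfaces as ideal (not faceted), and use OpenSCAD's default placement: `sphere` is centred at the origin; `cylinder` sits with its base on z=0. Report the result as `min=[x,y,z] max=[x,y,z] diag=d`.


min=[-32.900,-9.400,-18.500] max=[12.300,35.800,11.200] diag=70.485

A = translate([-10.3, 13.2, -5.4]) sphere(r=13.1) → bbox [-23.4,0.1,-18.5] .. [2.8,26.3,7.7]
B = cylinder(h=3.5, r=9.5) → bbox [-9.5,-9.5,0] .. [9.5,9.5,3.5]
lo = A.lo+B.lo = [-23.4-9.5, 0.1-9.5, -18.5+0] = [-32.900,-9.400,-18.500]
hi = A.hi+B.hi = [2.8+9.5, 26.3+9.5, 7.7+3.5] = [12.300,35.800,11.200]
diag = √(45.2²+45.2²+29.7²) = √4968.17 = 70.485


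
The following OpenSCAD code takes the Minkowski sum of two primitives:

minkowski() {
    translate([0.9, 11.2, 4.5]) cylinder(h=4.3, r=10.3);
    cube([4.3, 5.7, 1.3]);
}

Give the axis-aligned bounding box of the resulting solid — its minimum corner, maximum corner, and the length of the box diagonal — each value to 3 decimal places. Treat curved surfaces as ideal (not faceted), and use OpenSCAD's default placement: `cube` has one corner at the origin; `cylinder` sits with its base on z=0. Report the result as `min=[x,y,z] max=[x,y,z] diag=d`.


min=[-9.400,0.900,4.500] max=[15.500,27.200,10.100] diag=36.648

A = translate([0.9, 11.2, 4.5]) cylinder(h=4.3, r=10.3) → bbox [-9.4,0.9,4.5] .. [11.2,21.5,8.8]
B = cube([4.3, 5.7, 1.3]) → bbox [0,0,0] .. [4.3,5.7,1.3]
lo = A.lo+B.lo = [-9.4+0, 0.9+0, 4.5+0] = [-9.400,0.900,4.500]
hi = A.hi+B.hi = [11.2+4.3, 21.5+5.7, 8.8+1.3] = [15.500,27.200,10.100]
diag = √(24.9²+26.3²+5.6²) = √1343.06 = 36.648


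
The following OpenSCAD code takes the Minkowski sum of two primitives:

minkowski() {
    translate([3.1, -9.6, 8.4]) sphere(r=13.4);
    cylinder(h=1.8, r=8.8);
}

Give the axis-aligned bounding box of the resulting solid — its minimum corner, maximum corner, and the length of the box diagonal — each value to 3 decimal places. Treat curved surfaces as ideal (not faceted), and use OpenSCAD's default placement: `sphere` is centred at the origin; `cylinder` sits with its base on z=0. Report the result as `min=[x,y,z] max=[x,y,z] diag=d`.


min=[-19.100,-31.800,-5.000] max=[25.300,12.600,23.600] diag=68.998

A = translate([3.1, -9.6, 8.4]) sphere(r=13.4) → bbox [-10.3,-23,-5] .. [16.5,3.8,21.8]
B = cylinder(h=1.8, r=8.8) → bbox [-8.8,-8.8,0] .. [8.8,8.8,1.8]
lo = A.lo+B.lo = [-10.3-8.8, -23-8.8, -5+0] = [-19.100,-31.800,-5.000]
hi = A.hi+B.hi = [16.5+8.8, 3.8+8.8, 21.8+1.8] = [25.300,12.600,23.600]
diag = √(44.4²+44.4²+28.6²) = √4760.68 = 68.998


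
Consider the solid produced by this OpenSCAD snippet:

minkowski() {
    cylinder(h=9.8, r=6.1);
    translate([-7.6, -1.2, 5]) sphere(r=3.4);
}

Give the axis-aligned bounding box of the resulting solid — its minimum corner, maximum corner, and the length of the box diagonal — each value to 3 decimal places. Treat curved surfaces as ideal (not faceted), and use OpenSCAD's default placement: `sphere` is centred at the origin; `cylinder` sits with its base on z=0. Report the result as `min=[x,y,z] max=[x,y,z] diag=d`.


min=[-17.100,-10.700,1.600] max=[1.900,8.300,18.200] diag=31.584

A = translate([-7.6, -1.2, 5]) sphere(r=3.4) → bbox [-11,-4.6,1.6] .. [-4.2,2.2,8.4]
B = cylinder(h=9.8, r=6.1) → bbox [-6.1,-6.1,0] .. [6.1,6.1,9.8]
lo = A.lo+B.lo = [-11-6.1, -4.6-6.1, 1.6+0] = [-17.100,-10.700,1.600]
hi = A.hi+B.hi = [-4.2+6.1, 2.2+6.1, 8.4+9.8] = [1.900,8.300,18.200]
diag = √(19²+19²+16.6²) = √997.56 = 31.584


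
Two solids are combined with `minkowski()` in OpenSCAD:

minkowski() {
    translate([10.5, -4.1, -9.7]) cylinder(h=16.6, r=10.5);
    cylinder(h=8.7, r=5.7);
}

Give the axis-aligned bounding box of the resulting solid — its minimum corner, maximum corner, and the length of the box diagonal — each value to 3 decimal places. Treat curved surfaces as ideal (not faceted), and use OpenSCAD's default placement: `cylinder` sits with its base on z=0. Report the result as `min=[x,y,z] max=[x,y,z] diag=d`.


min=[-5.700,-20.300,-9.700] max=[26.700,12.100,15.600] diag=52.341

A = translate([10.5, -4.1, -9.7]) cylinder(h=16.6, r=10.5) → bbox [0,-14.6,-9.7] .. [21,6.4,6.9]
B = cylinder(h=8.7, r=5.7) → bbox [-5.7,-5.7,0] .. [5.7,5.7,8.7]
lo = A.lo+B.lo = [0-5.7, -14.6-5.7, -9.7+0] = [-5.700,-20.300,-9.700]
hi = A.hi+B.hi = [21+5.7, 6.4+5.7, 6.9+8.7] = [26.700,12.100,15.600]
diag = √(32.4²+32.4²+25.3²) = √2739.61 = 52.341


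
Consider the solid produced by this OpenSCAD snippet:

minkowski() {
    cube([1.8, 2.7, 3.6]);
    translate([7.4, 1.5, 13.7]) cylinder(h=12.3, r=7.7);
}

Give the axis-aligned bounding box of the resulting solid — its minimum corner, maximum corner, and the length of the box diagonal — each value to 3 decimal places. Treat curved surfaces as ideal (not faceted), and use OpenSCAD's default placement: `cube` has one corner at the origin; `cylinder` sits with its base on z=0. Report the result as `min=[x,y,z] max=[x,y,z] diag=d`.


min=[-0.300,-6.200,13.700] max=[16.900,11.900,29.600] diag=29.602

A = translate([7.4, 1.5, 13.7]) cylinder(h=12.3, r=7.7) → bbox [-0.3,-6.2,13.7] .. [15.1,9.2,26]
B = cube([1.8, 2.7, 3.6]) → bbox [0,0,0] .. [1.8,2.7,3.6]
lo = A.lo+B.lo = [-0.3+0, -6.2+0, 13.7+0] = [-0.300,-6.200,13.700]
hi = A.hi+B.hi = [15.1+1.8, 9.2+2.7, 26+3.6] = [16.900,11.900,29.600]
diag = √(17.2²+18.1²+15.9²) = √876.26 = 29.602


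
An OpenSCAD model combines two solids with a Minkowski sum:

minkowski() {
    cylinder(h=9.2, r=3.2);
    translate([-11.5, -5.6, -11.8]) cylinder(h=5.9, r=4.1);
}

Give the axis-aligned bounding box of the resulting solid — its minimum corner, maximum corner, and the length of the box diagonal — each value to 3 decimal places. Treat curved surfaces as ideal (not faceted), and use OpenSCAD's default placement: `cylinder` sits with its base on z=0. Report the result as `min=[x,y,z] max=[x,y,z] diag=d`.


A = translate([-11.5, -5.6, -11.8]) cylinder(h=5.9, r=4.1) → bbox [-15.6,-9.7,-11.8] .. [-7.4,-1.5,-5.9]
B = cylinder(h=9.2, r=3.2) → bbox [-3.2,-3.2,0] .. [3.2,3.2,9.2]
lo = A.lo+B.lo = [-15.6-3.2, -9.7-3.2, -11.8+0] = [-18.800,-12.900,-11.800]
hi = A.hi+B.hi = [-7.4+3.2, -1.5+3.2, -5.9+9.2] = [-4.200,1.700,3.300]
diag = √(14.6²+14.6²+15.1²) = √654.33 = 25.580

min=[-18.800,-12.900,-11.800] max=[-4.200,1.700,3.300] diag=25.580


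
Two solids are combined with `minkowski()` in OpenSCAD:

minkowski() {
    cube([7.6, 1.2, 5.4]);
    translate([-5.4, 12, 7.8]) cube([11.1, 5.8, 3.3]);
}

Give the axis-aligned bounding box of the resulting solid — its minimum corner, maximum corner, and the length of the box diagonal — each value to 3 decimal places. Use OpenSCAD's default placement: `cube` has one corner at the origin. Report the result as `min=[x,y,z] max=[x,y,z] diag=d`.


A = translate([-5.4, 12, 7.8]) cube([11.1, 5.8, 3.3]) → bbox [-5.4,12,7.8] .. [5.7,17.8,11.1]
B = cube([7.6, 1.2, 5.4]) → bbox [0,0,0] .. [7.6,1.2,5.4]
lo = A.lo+B.lo = [-5.4+0, 12+0, 7.8+0] = [-5.400,12.000,7.800]
hi = A.hi+B.hi = [5.7+7.6, 17.8+1.2, 11.1+5.4] = [13.300,19.000,16.500]
diag = √(18.7²+7²+8.7²) = √474.38 = 21.780

min=[-5.400,12.000,7.800] max=[13.300,19.000,16.500] diag=21.780


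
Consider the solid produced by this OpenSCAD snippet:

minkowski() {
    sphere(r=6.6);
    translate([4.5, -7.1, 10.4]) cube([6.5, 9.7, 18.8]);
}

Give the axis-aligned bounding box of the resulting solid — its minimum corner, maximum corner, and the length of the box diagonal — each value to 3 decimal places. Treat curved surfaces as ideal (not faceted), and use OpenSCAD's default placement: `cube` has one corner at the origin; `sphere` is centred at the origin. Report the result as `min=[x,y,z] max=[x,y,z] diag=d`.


A = translate([4.5, -7.1, 10.4]) cube([6.5, 9.7, 18.8]) → bbox [4.5,-7.1,10.4] .. [11,2.6,29.2]
B = sphere(r=6.6) → bbox [-6.6,-6.6,-6.6] .. [6.6,6.6,6.6]
lo = A.lo+B.lo = [4.5-6.6, -7.1-6.6, 10.4-6.6] = [-2.100,-13.700,3.800]
hi = A.hi+B.hi = [11+6.6, 2.6+6.6, 29.2+6.6] = [17.600,9.200,35.800]
diag = √(19.7²+22.9²+32²) = √1936.5 = 44.006

min=[-2.100,-13.700,3.800] max=[17.600,9.200,35.800] diag=44.006


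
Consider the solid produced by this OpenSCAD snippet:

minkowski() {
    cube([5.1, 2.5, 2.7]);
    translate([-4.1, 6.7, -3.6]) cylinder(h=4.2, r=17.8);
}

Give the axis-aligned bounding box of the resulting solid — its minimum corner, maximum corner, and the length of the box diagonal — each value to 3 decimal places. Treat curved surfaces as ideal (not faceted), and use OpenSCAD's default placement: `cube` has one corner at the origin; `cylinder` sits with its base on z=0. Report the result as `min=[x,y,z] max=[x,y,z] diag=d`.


min=[-21.900,-11.100,-3.600] max=[18.800,27.000,3.300] diag=56.176

A = translate([-4.1, 6.7, -3.6]) cylinder(h=4.2, r=17.8) → bbox [-21.9,-11.1,-3.6] .. [13.7,24.5,0.6]
B = cube([5.1, 2.5, 2.7]) → bbox [0,0,0] .. [5.1,2.5,2.7]
lo = A.lo+B.lo = [-21.9+0, -11.1+0, -3.6+0] = [-21.900,-11.100,-3.600]
hi = A.hi+B.hi = [13.7+5.1, 24.5+2.5, 0.6+2.7] = [18.800,27.000,3.300]
diag = √(40.7²+38.1²+6.9²) = √3155.71 = 56.176


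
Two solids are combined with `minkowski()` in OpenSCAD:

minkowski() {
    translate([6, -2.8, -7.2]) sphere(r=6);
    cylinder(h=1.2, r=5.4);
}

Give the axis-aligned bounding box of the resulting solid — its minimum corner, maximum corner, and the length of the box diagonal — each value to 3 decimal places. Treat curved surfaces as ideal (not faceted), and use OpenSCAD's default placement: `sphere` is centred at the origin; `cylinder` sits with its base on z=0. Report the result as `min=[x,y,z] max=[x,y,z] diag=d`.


A = translate([6, -2.8, -7.2]) sphere(r=6) → bbox [0,-8.8,-13.2] .. [12,3.2,-1.2]
B = cylinder(h=1.2, r=5.4) → bbox [-5.4,-5.4,0] .. [5.4,5.4,1.2]
lo = A.lo+B.lo = [0-5.4, -8.8-5.4, -13.2+0] = [-5.400,-14.200,-13.200]
hi = A.hi+B.hi = [12+5.4, 3.2+5.4, -1.2+1.2] = [17.400,8.600,0.000]
diag = √(22.8²+22.8²+13.2²) = √1213.92 = 34.841

min=[-5.400,-14.200,-13.200] max=[17.400,8.600,0.000] diag=34.841


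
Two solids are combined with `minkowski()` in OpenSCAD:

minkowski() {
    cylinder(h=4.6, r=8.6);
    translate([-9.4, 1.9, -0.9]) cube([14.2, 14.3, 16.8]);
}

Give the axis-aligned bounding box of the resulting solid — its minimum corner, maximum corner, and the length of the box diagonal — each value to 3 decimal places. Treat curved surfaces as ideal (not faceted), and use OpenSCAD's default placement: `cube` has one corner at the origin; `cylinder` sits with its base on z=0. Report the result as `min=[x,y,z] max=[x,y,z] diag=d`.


min=[-18.000,-6.700,-0.900] max=[13.400,24.800,20.500] diag=49.358

A = translate([-9.4, 1.9, -0.9]) cube([14.2, 14.3, 16.8]) → bbox [-9.4,1.9,-0.9] .. [4.8,16.2,15.9]
B = cylinder(h=4.6, r=8.6) → bbox [-8.6,-8.6,0] .. [8.6,8.6,4.6]
lo = A.lo+B.lo = [-9.4-8.6, 1.9-8.6, -0.9+0] = [-18.000,-6.700,-0.900]
hi = A.hi+B.hi = [4.8+8.6, 16.2+8.6, 15.9+4.6] = [13.400,24.800,20.500]
diag = √(31.4²+31.5²+21.4²) = √2436.17 = 49.358


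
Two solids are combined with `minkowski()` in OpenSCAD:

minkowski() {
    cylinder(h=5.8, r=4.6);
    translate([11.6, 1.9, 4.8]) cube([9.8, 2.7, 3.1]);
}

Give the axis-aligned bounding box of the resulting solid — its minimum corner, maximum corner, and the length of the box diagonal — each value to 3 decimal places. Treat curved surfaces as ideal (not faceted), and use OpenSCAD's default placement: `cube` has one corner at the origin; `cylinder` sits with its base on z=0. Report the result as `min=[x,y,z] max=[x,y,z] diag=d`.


A = translate([11.6, 1.9, 4.8]) cube([9.8, 2.7, 3.1]) → bbox [11.6,1.9,4.8] .. [21.4,4.6,7.9]
B = cylinder(h=5.8, r=4.6) → bbox [-4.6,-4.6,0] .. [4.6,4.6,5.8]
lo = A.lo+B.lo = [11.6-4.6, 1.9-4.6, 4.8+0] = [7.000,-2.700,4.800]
hi = A.hi+B.hi = [21.4+4.6, 4.6+4.6, 7.9+5.8] = [26.000,9.200,13.700]
diag = √(19²+11.9²+8.9²) = √581.82 = 24.121

min=[7.000,-2.700,4.800] max=[26.000,9.200,13.700] diag=24.121


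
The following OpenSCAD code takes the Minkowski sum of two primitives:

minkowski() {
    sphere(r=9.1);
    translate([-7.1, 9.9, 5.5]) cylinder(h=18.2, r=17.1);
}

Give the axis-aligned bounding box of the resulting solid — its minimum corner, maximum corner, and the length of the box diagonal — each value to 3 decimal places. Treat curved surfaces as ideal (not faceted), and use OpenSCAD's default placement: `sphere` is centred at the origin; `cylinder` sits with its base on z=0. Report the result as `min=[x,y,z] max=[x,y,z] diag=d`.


A = translate([-7.1, 9.9, 5.5]) cylinder(h=18.2, r=17.1) → bbox [-24.2,-7.2,5.5] .. [10,27,23.7]
B = sphere(r=9.1) → bbox [-9.1,-9.1,-9.1] .. [9.1,9.1,9.1]
lo = A.lo+B.lo = [-24.2-9.1, -7.2-9.1, 5.5-9.1] = [-33.300,-16.300,-3.600]
hi = A.hi+B.hi = [10+9.1, 27+9.1, 23.7+9.1] = [19.100,36.100,32.800]
diag = √(52.4²+52.4²+36.4²) = √6816.48 = 82.562

min=[-33.300,-16.300,-3.600] max=[19.100,36.100,32.800] diag=82.562


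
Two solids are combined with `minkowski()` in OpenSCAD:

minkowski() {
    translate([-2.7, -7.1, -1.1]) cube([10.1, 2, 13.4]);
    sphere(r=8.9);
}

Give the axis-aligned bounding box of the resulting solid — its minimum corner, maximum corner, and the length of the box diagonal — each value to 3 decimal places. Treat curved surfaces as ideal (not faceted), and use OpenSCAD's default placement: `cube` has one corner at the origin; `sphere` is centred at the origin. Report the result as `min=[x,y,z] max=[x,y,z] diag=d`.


min=[-11.600,-16.000,-10.000] max=[16.300,3.800,21.200] diag=46.302

A = translate([-2.7, -7.1, -1.1]) cube([10.1, 2, 13.4]) → bbox [-2.7,-7.1,-1.1] .. [7.4,-5.1,12.3]
B = sphere(r=8.9) → bbox [-8.9,-8.9,-8.9] .. [8.9,8.9,8.9]
lo = A.lo+B.lo = [-2.7-8.9, -7.1-8.9, -1.1-8.9] = [-11.600,-16.000,-10.000]
hi = A.hi+B.hi = [7.4+8.9, -5.1+8.9, 12.3+8.9] = [16.300,3.800,21.200]
diag = √(27.9²+19.8²+31.2²) = √2143.89 = 46.302


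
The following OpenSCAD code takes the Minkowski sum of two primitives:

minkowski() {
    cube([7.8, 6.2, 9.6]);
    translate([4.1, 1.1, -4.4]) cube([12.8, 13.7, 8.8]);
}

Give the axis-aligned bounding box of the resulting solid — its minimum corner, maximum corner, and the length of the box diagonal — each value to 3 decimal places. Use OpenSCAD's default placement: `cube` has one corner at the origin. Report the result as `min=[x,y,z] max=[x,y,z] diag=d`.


min=[4.100,1.100,-4.400] max=[24.700,21.000,14.000] diag=34.043

A = translate([4.1, 1.1, -4.4]) cube([12.8, 13.7, 8.8]) → bbox [4.1,1.1,-4.4] .. [16.9,14.8,4.4]
B = cube([7.8, 6.2, 9.6]) → bbox [0,0,0] .. [7.8,6.2,9.6]
lo = A.lo+B.lo = [4.1+0, 1.1+0, -4.4+0] = [4.100,1.100,-4.400]
hi = A.hi+B.hi = [16.9+7.8, 14.8+6.2, 4.4+9.6] = [24.700,21.000,14.000]
diag = √(20.6²+19.9²+18.4²) = √1158.93 = 34.043


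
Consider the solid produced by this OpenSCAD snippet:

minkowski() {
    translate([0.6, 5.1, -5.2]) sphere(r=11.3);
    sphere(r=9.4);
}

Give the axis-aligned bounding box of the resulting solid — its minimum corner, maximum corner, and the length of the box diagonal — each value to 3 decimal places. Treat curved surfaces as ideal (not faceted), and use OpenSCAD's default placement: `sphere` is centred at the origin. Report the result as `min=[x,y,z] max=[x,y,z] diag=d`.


A = translate([0.6, 5.1, -5.2]) sphere(r=11.3) → bbox [-10.7,-6.2,-16.5] .. [11.9,16.4,6.1]
B = sphere(r=9.4) → bbox [-9.4,-9.4,-9.4] .. [9.4,9.4,9.4]
lo = A.lo+B.lo = [-10.7-9.4, -6.2-9.4, -16.5-9.4] = [-20.100,-15.600,-25.900]
hi = A.hi+B.hi = [11.9+9.4, 16.4+9.4, 6.1+9.4] = [21.300,25.800,15.500]
diag = √(41.4²+41.4²+41.4²) = √5141.88 = 71.707

min=[-20.100,-15.600,-25.900] max=[21.300,25.800,15.500] diag=71.707


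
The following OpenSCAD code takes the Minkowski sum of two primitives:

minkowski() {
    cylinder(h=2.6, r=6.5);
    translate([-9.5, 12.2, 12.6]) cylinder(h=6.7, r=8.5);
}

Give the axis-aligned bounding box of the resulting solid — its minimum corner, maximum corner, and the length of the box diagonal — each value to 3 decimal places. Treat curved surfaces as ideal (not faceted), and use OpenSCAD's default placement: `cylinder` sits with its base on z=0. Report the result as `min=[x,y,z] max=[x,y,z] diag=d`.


A = translate([-9.5, 12.2, 12.6]) cylinder(h=6.7, r=8.5) → bbox [-18,3.7,12.6] .. [-1,20.7,19.3]
B = cylinder(h=2.6, r=6.5) → bbox [-6.5,-6.5,0] .. [6.5,6.5,2.6]
lo = A.lo+B.lo = [-18-6.5, 3.7-6.5, 12.6+0] = [-24.500,-2.800,12.600]
hi = A.hi+B.hi = [-1+6.5, 20.7+6.5, 19.3+2.6] = [5.500,27.200,21.900]
diag = √(30²+30²+9.3²) = √1886.49 = 43.434

min=[-24.500,-2.800,12.600] max=[5.500,27.200,21.900] diag=43.434


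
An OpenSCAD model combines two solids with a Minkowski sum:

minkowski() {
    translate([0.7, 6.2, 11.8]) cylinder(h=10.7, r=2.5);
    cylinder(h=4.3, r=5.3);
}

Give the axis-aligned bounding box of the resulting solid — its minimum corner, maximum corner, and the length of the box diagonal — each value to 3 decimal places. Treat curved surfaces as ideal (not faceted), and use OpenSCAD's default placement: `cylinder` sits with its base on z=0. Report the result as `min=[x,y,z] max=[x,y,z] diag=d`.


A = translate([0.7, 6.2, 11.8]) cylinder(h=10.7, r=2.5) → bbox [-1.8,3.7,11.8] .. [3.2,8.7,22.5]
B = cylinder(h=4.3, r=5.3) → bbox [-5.3,-5.3,0] .. [5.3,5.3,4.3]
lo = A.lo+B.lo = [-1.8-5.3, 3.7-5.3, 11.8+0] = [-7.100,-1.600,11.800]
hi = A.hi+B.hi = [3.2+5.3, 8.7+5.3, 22.5+4.3] = [8.500,14.000,26.800]
diag = √(15.6²+15.6²+15²) = √711.72 = 26.678

min=[-7.100,-1.600,11.800] max=[8.500,14.000,26.800] diag=26.678


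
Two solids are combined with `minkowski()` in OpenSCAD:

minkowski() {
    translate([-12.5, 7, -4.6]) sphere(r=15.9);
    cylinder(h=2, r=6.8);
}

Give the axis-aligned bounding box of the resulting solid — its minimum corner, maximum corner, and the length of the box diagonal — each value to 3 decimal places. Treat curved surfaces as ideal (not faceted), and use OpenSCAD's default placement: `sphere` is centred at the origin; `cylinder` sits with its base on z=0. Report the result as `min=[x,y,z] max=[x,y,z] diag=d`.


A = translate([-12.5, 7, -4.6]) sphere(r=15.9) → bbox [-28.4,-8.9,-20.5] .. [3.4,22.9,11.3]
B = cylinder(h=2, r=6.8) → bbox [-6.8,-6.8,0] .. [6.8,6.8,2]
lo = A.lo+B.lo = [-28.4-6.8, -8.9-6.8, -20.5+0] = [-35.200,-15.700,-20.500]
hi = A.hi+B.hi = [3.4+6.8, 22.9+6.8, 11.3+2] = [10.200,29.700,13.300]
diag = √(45.4²+45.4²+33.8²) = √5264.76 = 72.559

min=[-35.200,-15.700,-20.500] max=[10.200,29.700,13.300] diag=72.559


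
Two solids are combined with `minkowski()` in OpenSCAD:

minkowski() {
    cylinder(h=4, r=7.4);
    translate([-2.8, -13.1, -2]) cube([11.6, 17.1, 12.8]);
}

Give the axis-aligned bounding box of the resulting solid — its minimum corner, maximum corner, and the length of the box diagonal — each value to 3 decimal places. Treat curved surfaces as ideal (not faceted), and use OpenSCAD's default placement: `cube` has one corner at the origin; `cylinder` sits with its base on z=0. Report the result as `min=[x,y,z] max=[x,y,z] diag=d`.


A = translate([-2.8, -13.1, -2]) cube([11.6, 17.1, 12.8]) → bbox [-2.8,-13.1,-2] .. [8.8,4,10.8]
B = cylinder(h=4, r=7.4) → bbox [-7.4,-7.4,0] .. [7.4,7.4,4]
lo = A.lo+B.lo = [-2.8-7.4, -13.1-7.4, -2+0] = [-10.200,-20.500,-2.000]
hi = A.hi+B.hi = [8.8+7.4, 4+7.4, 10.8+4] = [16.200,11.400,14.800]
diag = √(26.4²+31.9²+16.8²) = √1996.81 = 44.686

min=[-10.200,-20.500,-2.000] max=[16.200,11.400,14.800] diag=44.686


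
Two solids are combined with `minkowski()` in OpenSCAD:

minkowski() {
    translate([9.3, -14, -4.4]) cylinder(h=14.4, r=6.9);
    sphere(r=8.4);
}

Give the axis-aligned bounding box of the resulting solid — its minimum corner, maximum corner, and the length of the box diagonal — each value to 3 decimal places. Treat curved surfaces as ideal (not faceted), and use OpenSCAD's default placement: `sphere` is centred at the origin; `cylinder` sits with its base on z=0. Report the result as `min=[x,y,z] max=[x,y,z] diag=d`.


min=[-6.000,-29.300,-12.800] max=[24.600,1.300,18.400] diag=53.349

A = translate([9.3, -14, -4.4]) cylinder(h=14.4, r=6.9) → bbox [2.4,-20.9,-4.4] .. [16.2,-7.1,10]
B = sphere(r=8.4) → bbox [-8.4,-8.4,-8.4] .. [8.4,8.4,8.4]
lo = A.lo+B.lo = [2.4-8.4, -20.9-8.4, -4.4-8.4] = [-6.000,-29.300,-12.800]
hi = A.hi+B.hi = [16.2+8.4, -7.1+8.4, 10+8.4] = [24.600,1.300,18.400]
diag = √(30.6²+30.6²+31.2²) = √2846.16 = 53.349


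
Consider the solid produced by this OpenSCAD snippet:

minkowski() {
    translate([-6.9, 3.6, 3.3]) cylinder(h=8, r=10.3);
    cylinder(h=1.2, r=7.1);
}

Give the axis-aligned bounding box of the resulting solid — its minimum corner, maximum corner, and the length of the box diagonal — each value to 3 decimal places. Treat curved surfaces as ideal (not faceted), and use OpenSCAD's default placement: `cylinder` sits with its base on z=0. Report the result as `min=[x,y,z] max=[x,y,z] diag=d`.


min=[-24.300,-13.800,3.300] max=[10.500,21.000,12.500] diag=50.067

A = translate([-6.9, 3.6, 3.3]) cylinder(h=8, r=10.3) → bbox [-17.2,-6.7,3.3] .. [3.4,13.9,11.3]
B = cylinder(h=1.2, r=7.1) → bbox [-7.1,-7.1,0] .. [7.1,7.1,1.2]
lo = A.lo+B.lo = [-17.2-7.1, -6.7-7.1, 3.3+0] = [-24.300,-13.800,3.300]
hi = A.hi+B.hi = [3.4+7.1, 13.9+7.1, 11.3+1.2] = [10.500,21.000,12.500]
diag = √(34.8²+34.8²+9.2²) = √2506.72 = 50.067


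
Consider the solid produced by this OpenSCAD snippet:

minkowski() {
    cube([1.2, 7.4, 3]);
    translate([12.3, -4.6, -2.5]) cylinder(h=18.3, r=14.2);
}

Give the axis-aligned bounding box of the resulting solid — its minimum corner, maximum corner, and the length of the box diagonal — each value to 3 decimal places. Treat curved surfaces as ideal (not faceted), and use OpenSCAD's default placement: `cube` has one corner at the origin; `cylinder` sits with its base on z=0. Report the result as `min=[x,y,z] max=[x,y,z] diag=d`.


min=[-1.900,-18.800,-2.500] max=[27.700,17.000,18.800] diag=51.103

A = translate([12.3, -4.6, -2.5]) cylinder(h=18.3, r=14.2) → bbox [-1.9,-18.8,-2.5] .. [26.5,9.6,15.8]
B = cube([1.2, 7.4, 3]) → bbox [0,0,0] .. [1.2,7.4,3]
lo = A.lo+B.lo = [-1.9+0, -18.8+0, -2.5+0] = [-1.900,-18.800,-2.500]
hi = A.hi+B.hi = [26.5+1.2, 9.6+7.4, 15.8+3] = [27.700,17.000,18.800]
diag = √(29.6²+35.8²+21.3²) = √2611.49 = 51.103


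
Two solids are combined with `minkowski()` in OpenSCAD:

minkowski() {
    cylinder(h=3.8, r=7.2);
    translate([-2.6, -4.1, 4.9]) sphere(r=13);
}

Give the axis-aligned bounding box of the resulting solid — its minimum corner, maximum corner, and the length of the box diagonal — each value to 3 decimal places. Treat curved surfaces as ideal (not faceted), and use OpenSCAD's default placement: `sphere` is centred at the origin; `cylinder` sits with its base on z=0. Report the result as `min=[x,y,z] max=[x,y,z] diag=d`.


A = translate([-2.6, -4.1, 4.9]) sphere(r=13) → bbox [-15.6,-17.1,-8.1] .. [10.4,8.9,17.9]
B = cylinder(h=3.8, r=7.2) → bbox [-7.2,-7.2,0] .. [7.2,7.2,3.8]
lo = A.lo+B.lo = [-15.6-7.2, -17.1-7.2, -8.1+0] = [-22.800,-24.300,-8.100]
hi = A.hi+B.hi = [10.4+7.2, 8.9+7.2, 17.9+3.8] = [17.600,16.100,21.700]
diag = √(40.4²+40.4²+29.8²) = √4152.36 = 64.439

min=[-22.800,-24.300,-8.100] max=[17.600,16.100,21.700] diag=64.439


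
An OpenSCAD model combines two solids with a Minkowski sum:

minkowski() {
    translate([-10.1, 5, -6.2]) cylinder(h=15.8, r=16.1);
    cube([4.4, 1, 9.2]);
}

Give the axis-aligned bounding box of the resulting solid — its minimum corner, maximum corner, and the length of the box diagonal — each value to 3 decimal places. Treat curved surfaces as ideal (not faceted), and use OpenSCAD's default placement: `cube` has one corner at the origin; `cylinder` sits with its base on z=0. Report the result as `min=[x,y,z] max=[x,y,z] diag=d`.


min=[-26.200,-11.100,-6.200] max=[10.400,22.100,18.800] diag=55.379

A = translate([-10.1, 5, -6.2]) cylinder(h=15.8, r=16.1) → bbox [-26.2,-11.1,-6.2] .. [6,21.1,9.6]
B = cube([4.4, 1, 9.2]) → bbox [0,0,0] .. [4.4,1,9.2]
lo = A.lo+B.lo = [-26.2+0, -11.1+0, -6.2+0] = [-26.200,-11.100,-6.200]
hi = A.hi+B.hi = [6+4.4, 21.1+1, 9.6+9.2] = [10.400,22.100,18.800]
diag = √(36.6²+33.2²+25²) = √3066.8 = 55.379


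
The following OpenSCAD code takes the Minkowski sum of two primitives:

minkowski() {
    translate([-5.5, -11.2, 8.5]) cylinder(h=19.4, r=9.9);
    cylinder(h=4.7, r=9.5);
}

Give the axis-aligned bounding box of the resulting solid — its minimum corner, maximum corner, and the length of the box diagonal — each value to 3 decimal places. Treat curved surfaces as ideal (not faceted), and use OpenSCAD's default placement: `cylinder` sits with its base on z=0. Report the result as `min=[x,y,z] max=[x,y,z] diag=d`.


min=[-24.900,-30.600,8.500] max=[13.900,8.200,32.600] diag=59.931

A = translate([-5.5, -11.2, 8.5]) cylinder(h=19.4, r=9.9) → bbox [-15.4,-21.1,8.5] .. [4.4,-1.3,27.9]
B = cylinder(h=4.7, r=9.5) → bbox [-9.5,-9.5,0] .. [9.5,9.5,4.7]
lo = A.lo+B.lo = [-15.4-9.5, -21.1-9.5, 8.5+0] = [-24.900,-30.600,8.500]
hi = A.hi+B.hi = [4.4+9.5, -1.3+9.5, 27.9+4.7] = [13.900,8.200,32.600]
diag = √(38.8²+38.8²+24.1²) = √3591.69 = 59.931


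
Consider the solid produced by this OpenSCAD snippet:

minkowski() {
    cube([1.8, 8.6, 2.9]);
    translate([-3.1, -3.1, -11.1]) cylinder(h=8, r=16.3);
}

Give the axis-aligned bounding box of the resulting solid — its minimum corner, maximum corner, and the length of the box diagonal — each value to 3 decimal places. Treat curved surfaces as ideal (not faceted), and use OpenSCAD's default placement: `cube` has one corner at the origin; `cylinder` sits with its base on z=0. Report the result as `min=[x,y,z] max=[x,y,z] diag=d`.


min=[-19.400,-19.400,-11.100] max=[15.000,21.800,-0.200] diag=54.769

A = translate([-3.1, -3.1, -11.1]) cylinder(h=8, r=16.3) → bbox [-19.4,-19.4,-11.1] .. [13.2,13.2,-3.1]
B = cube([1.8, 8.6, 2.9]) → bbox [0,0,0] .. [1.8,8.6,2.9]
lo = A.lo+B.lo = [-19.4+0, -19.4+0, -11.1+0] = [-19.400,-19.400,-11.100]
hi = A.hi+B.hi = [13.2+1.8, 13.2+8.6, -3.1+2.9] = [15.000,21.800,-0.200]
diag = √(34.4²+41.2²+10.9²) = √2999.61 = 54.769


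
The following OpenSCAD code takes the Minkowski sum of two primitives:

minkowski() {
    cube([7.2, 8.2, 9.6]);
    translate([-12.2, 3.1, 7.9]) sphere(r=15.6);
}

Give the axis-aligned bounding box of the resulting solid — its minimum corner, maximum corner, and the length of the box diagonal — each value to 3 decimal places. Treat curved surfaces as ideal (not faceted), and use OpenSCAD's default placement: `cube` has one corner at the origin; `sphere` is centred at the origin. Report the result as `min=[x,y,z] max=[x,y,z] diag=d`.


min=[-27.800,-12.500,-7.700] max=[10.600,26.900,33.100] diag=68.495

A = translate([-12.2, 3.1, 7.9]) sphere(r=15.6) → bbox [-27.8,-12.5,-7.7] .. [3.4,18.7,23.5]
B = cube([7.2, 8.2, 9.6]) → bbox [0,0,0] .. [7.2,8.2,9.6]
lo = A.lo+B.lo = [-27.8+0, -12.5+0, -7.7+0] = [-27.800,-12.500,-7.700]
hi = A.hi+B.hi = [3.4+7.2, 18.7+8.2, 23.5+9.6] = [10.600,26.900,33.100]
diag = √(38.4²+39.4²+40.8²) = √4691.56 = 68.495


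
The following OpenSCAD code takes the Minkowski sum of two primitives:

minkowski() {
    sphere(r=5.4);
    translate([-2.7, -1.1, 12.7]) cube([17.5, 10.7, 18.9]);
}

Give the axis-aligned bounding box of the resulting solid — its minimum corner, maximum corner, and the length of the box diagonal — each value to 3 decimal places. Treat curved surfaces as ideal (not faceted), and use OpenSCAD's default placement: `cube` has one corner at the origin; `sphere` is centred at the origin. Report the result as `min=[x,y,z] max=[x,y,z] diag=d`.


A = translate([-2.7, -1.1, 12.7]) cube([17.5, 10.7, 18.9]) → bbox [-2.7,-1.1,12.7] .. [14.8,9.6,31.6]
B = sphere(r=5.4) → bbox [-5.4,-5.4,-5.4] .. [5.4,5.4,5.4]
lo = A.lo+B.lo = [-2.7-5.4, -1.1-5.4, 12.7-5.4] = [-8.100,-6.500,7.300]
hi = A.hi+B.hi = [14.8+5.4, 9.6+5.4, 31.6+5.4] = [20.200,15.000,37.000]
diag = √(28.3²+21.5²+29.7²) = √2145.23 = 46.317

min=[-8.100,-6.500,7.300] max=[20.200,15.000,37.000] diag=46.317


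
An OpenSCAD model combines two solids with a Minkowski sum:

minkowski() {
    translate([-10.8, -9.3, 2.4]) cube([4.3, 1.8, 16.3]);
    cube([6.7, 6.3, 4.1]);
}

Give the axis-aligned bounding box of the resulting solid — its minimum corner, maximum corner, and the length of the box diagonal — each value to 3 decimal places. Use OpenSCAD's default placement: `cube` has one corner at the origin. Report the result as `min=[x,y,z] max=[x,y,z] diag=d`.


A = translate([-10.8, -9.3, 2.4]) cube([4.3, 1.8, 16.3]) → bbox [-10.8,-9.3,2.4] .. [-6.5,-7.5,18.7]
B = cube([6.7, 6.3, 4.1]) → bbox [0,0,0] .. [6.7,6.3,4.1]
lo = A.lo+B.lo = [-10.8+0, -9.3+0, 2.4+0] = [-10.800,-9.300,2.400]
hi = A.hi+B.hi = [-6.5+6.7, -7.5+6.3, 18.7+4.1] = [0.200,-1.200,22.800]
diag = √(11²+8.1²+20.4²) = √602.77 = 24.551

min=[-10.800,-9.300,2.400] max=[0.200,-1.200,22.800] diag=24.551


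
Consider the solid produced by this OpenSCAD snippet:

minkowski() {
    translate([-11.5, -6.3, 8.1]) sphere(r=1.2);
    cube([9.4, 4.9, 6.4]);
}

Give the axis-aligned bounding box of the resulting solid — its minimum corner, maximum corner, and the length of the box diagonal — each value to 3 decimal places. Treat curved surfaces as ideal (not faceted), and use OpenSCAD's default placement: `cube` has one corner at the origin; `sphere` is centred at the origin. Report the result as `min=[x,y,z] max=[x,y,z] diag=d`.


A = translate([-11.5, -6.3, 8.1]) sphere(r=1.2) → bbox [-12.7,-7.5,6.9] .. [-10.3,-5.1,9.3]
B = cube([9.4, 4.9, 6.4]) → bbox [0,0,0] .. [9.4,4.9,6.4]
lo = A.lo+B.lo = [-12.7+0, -7.5+0, 6.9+0] = [-12.700,-7.500,6.900]
hi = A.hi+B.hi = [-10.3+9.4, -5.1+4.9, 9.3+6.4] = [-0.900,-0.200,15.700]
diag = √(11.8²+7.3²+8.8²) = √269.97 = 16.431

min=[-12.700,-7.500,6.900] max=[-0.900,-0.200,15.700] diag=16.431


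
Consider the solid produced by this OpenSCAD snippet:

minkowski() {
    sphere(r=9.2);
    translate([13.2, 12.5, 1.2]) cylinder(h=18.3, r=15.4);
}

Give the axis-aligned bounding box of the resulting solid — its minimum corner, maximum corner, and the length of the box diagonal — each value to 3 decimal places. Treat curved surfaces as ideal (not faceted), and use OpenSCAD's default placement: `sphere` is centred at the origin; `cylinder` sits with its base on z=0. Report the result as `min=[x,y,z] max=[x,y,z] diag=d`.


A = translate([13.2, 12.5, 1.2]) cylinder(h=18.3, r=15.4) → bbox [-2.2,-2.9,1.2] .. [28.6,27.9,19.5]
B = sphere(r=9.2) → bbox [-9.2,-9.2,-9.2] .. [9.2,9.2,9.2]
lo = A.lo+B.lo = [-2.2-9.2, -2.9-9.2, 1.2-9.2] = [-11.400,-12.100,-8.000]
hi = A.hi+B.hi = [28.6+9.2, 27.9+9.2, 19.5+9.2] = [37.800,37.100,28.700]
diag = √(49.2²+49.2²+36.7²) = √6188.17 = 78.665

min=[-11.400,-12.100,-8.000] max=[37.800,37.100,28.700] diag=78.665


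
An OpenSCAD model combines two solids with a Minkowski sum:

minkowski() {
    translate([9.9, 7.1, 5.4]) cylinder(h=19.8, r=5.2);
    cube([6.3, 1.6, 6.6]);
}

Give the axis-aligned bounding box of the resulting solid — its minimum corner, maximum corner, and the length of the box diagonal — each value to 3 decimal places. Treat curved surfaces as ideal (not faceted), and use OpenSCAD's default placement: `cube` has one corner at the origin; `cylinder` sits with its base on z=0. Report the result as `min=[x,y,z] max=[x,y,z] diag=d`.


min=[4.700,1.900,5.400] max=[21.400,13.900,31.800] diag=33.464

A = translate([9.9, 7.1, 5.4]) cylinder(h=19.8, r=5.2) → bbox [4.7,1.9,5.4] .. [15.1,12.3,25.2]
B = cube([6.3, 1.6, 6.6]) → bbox [0,0,0] .. [6.3,1.6,6.6]
lo = A.lo+B.lo = [4.7+0, 1.9+0, 5.4+0] = [4.700,1.900,5.400]
hi = A.hi+B.hi = [15.1+6.3, 12.3+1.6, 25.2+6.6] = [21.400,13.900,31.800]
diag = √(16.7²+12²+26.4²) = √1119.85 = 33.464
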